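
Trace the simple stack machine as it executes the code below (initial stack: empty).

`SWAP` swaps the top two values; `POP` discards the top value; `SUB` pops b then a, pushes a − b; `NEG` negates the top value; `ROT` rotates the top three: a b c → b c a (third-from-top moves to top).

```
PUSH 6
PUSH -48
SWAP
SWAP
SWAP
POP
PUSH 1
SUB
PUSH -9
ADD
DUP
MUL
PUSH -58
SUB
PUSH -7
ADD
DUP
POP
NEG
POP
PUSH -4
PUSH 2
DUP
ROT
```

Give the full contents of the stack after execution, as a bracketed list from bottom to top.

[2, 2, -4]

PUSH 6   -> [6]
PUSH -48 -> [6, -48]
SWAP     -> [-48, 6]
SWAP     -> [6, -48]
SWAP     -> [-48, 6]
POP      -> [-48]
PUSH 1   -> [-48, 1]
SUB      -> [-49]
PUSH -9  -> [-49, -9]
ADD      -> [-58]
DUP      -> [-58, -58]
MUL      -> [3364]
PUSH -58 -> [3364, -58]
SUB      -> [3422]
PUSH -7  -> [3422, -7]
ADD      -> [3415]
DUP      -> [3415, 3415]
POP      -> [3415]
NEG      -> [-3415]
POP      -> []
PUSH -4  -> [-4]
PUSH 2   -> [-4, 2]
DUP      -> [-4, 2, 2]
ROT      -> [2, 2, -4]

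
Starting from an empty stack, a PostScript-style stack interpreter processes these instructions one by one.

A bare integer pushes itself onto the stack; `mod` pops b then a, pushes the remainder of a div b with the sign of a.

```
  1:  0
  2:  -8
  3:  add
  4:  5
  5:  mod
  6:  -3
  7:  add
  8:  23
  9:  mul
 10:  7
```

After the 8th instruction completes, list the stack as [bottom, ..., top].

0   : 0
-8  : 0 -8
add : -8
5   : -8 5
mod : -3
-3  : -3 -3
add : -6
23  : -6 23

[-6, 23]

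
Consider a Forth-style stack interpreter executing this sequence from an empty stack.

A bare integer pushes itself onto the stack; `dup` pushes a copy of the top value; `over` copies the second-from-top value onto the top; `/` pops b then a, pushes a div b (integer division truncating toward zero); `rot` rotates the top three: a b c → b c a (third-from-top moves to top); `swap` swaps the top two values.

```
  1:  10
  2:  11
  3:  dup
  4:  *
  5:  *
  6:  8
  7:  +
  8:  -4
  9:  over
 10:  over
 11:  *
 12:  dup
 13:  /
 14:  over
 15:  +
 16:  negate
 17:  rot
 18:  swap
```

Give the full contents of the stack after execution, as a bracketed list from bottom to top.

[-4, 1218, 3]

10     : [10]
11     : [10, 11]
dup    : [10, 11, 11]
*      : [10, 121]
*      : [1210]
8      : [1210, 8]
+      : [1218]
-4     : [1218, -4]
over   : [1218, -4, 1218]
over   : [1218, -4, 1218, -4]
*      : [1218, -4, -4872]
dup    : [1218, -4, -4872, -4872]
/      : [1218, -4, 1]
over   : [1218, -4, 1, -4]
+      : [1218, -4, -3]
negate : [1218, -4, 3]
rot    : [-4, 3, 1218]
swap   : [-4, 1218, 3]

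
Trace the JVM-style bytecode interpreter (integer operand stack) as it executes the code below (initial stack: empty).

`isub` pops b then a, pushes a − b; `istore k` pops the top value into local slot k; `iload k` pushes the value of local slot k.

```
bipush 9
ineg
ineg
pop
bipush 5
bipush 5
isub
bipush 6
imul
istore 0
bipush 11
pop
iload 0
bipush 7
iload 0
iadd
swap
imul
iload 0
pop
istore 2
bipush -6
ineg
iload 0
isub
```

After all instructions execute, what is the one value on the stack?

6

bipush 9  -> 9
ineg      -> -9
ineg      -> 9
pop       -> (empty)
bipush 5  -> 5
bipush 5  -> 5 5
isub      -> 0
bipush 6  -> 0 6
imul      -> 0
istore 0  -> (empty)
bipush 11 -> 11
pop       -> (empty)
iload 0   -> 0
bipush 7  -> 0 7
iload 0   -> 0 7 0
iadd      -> 0 7
swap      -> 7 0
imul      -> 0
iload 0   -> 0 0
pop       -> 0
istore 2  -> (empty)
bipush -6 -> -6
ineg      -> 6
iload 0   -> 6 0
isub      -> 6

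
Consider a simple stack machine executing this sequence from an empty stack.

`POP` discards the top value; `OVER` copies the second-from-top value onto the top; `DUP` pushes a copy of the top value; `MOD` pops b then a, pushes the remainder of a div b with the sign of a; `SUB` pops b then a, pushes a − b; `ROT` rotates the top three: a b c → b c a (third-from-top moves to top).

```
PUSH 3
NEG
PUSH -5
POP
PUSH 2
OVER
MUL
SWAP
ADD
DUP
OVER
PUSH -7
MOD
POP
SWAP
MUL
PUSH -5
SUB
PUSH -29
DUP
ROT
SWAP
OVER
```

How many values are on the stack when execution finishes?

PUSH 3   -> [3]
NEG      -> [-3]
PUSH -5  -> [-3, -5]
POP      -> [-3]
PUSH 2   -> [-3, 2]
OVER     -> [-3, 2, -3]
MUL      -> [-3, -6]
SWAP     -> [-6, -3]
ADD      -> [-9]
DUP      -> [-9, -9]
OVER     -> [-9, -9, -9]
PUSH -7  -> [-9, -9, -9, -7]
MOD      -> [-9, -9, -2]
POP      -> [-9, -9]
SWAP     -> [-9, -9]
MUL      -> [81]
PUSH -5  -> [81, -5]
SUB      -> [86]
PUSH -29 -> [86, -29]
DUP      -> [86, -29, -29]
ROT      -> [-29, -29, 86]
SWAP     -> [-29, 86, -29]
OVER     -> [-29, 86, -29, 86]

4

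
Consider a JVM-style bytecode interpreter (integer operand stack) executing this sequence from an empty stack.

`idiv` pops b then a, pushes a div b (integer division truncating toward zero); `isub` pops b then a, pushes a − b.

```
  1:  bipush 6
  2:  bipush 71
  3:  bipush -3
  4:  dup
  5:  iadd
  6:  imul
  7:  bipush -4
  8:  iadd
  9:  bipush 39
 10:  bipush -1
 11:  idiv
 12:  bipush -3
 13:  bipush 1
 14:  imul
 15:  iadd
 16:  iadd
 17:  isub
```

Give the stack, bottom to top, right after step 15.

[6, -430, -42]

bipush 6   [6]
bipush 71  [6, 71]
bipush -3  [6, 71, -3]
dup        [6, 71, -3, -3]
iadd       [6, 71, -6]
imul       [6, -426]
bipush -4  [6, -426, -4]
iadd       [6, -430]
bipush 39  [6, -430, 39]
bipush -1  [6, -430, 39, -1]
idiv       [6, -430, -39]
bipush -3  [6, -430, -39, -3]
bipush 1   [6, -430, -39, -3, 1]
imul       [6, -430, -39, -3]
iadd       [6, -430, -42]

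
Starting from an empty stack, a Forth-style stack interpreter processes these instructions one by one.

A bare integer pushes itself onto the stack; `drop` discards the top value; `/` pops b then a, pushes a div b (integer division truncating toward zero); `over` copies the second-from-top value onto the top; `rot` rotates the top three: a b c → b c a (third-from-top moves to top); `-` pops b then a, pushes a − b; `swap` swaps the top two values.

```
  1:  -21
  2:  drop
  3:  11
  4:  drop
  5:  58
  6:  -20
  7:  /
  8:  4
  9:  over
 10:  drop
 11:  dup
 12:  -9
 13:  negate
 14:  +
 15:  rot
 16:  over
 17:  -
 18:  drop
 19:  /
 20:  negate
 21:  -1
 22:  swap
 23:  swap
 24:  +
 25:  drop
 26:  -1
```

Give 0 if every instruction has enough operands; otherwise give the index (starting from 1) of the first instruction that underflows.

-21    -> -21
drop   -> (empty)
11     -> 11
drop   -> (empty)
58     -> 58
-20    -> 58 -20
/      -> -2
4      -> -2 4
over   -> -2 4 -2
drop   -> -2 4
dup    -> -2 4 4
-9     -> -2 4 4 -9
negate -> -2 4 4 9
+      -> -2 4 13
rot    -> 4 13 -2
over   -> 4 13 -2 13
-      -> 4 13 -15
drop   -> 4 13
/      -> 0
negate -> 0
-1     -> 0 -1
swap   -> -1 0
swap   -> 0 -1
+      -> -1
drop   -> (empty)
-1     -> -1

0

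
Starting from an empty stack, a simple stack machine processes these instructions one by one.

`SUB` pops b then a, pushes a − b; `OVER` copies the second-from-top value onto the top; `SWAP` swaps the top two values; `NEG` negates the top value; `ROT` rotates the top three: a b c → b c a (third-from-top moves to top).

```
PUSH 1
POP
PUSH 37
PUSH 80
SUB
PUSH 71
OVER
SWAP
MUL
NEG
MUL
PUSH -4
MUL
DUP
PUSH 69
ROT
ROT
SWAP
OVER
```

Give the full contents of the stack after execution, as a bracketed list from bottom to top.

PUSH 1   [1]
POP      []
PUSH 37  [37]
PUSH 80  [37, 80]
SUB      [-43]
PUSH 71  [-43, 71]
OVER     [-43, 71, -43]
SWAP     [-43, -43, 71]
MUL      [-43, -3053]
NEG      [-43, 3053]
MUL      [-131279]
PUSH -4  [-131279, -4]
MUL      [525116]
DUP      [525116, 525116]
PUSH 69  [525116, 525116, 69]
ROT      [525116, 69, 525116]
ROT      [69, 525116, 525116]
SWAP     [69, 525116, 525116]
OVER     [69, 525116, 525116, 525116]

[69, 525116, 525116, 525116]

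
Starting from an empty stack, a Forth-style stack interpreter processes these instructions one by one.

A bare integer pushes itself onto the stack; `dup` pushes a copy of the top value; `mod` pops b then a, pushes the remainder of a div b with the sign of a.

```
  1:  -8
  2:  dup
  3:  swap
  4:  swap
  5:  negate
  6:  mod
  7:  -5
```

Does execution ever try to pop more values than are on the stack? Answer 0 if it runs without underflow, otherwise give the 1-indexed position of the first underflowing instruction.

-8     -> -8
dup    -> -8 -8
swap   -> -8 -8
swap   -> -8 -8
negate -> -8 8
mod    -> 0
-5     -> 0 -5

0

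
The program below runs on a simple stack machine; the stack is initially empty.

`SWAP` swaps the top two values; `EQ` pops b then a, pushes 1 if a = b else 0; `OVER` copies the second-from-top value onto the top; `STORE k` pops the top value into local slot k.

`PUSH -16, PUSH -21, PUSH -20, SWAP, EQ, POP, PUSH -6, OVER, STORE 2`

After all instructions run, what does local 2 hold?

-16

PUSH -16 → [-16]
PUSH -21 → [-16, -21]
PUSH -20 → [-16, -21, -20]
SWAP     → [-16, -20, -21]
EQ       → [-16, 0]
POP      → [-16]
PUSH -6  → [-16, -6]
OVER     → [-16, -6, -16]
STORE 2  → [-16, -6]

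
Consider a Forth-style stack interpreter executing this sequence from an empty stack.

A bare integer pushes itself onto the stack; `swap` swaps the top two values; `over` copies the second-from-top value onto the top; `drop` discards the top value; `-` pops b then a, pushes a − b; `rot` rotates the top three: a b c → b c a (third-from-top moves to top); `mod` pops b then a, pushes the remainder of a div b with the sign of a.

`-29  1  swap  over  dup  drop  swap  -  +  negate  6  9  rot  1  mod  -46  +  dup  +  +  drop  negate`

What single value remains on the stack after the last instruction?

-29    -> -29
1      -> -29 1
swap   -> 1 -29
over   -> 1 -29 1
dup    -> 1 -29 1 1
drop   -> 1 -29 1
swap   -> 1 1 -29
-      -> 1 30
+      -> 31
negate -> -31
6      -> -31 6
9      -> -31 6 9
rot    -> 6 9 -31
1      -> 6 9 -31 1
mod    -> 6 9 0
-46    -> 6 9 0 -46
+      -> 6 9 -46
dup    -> 6 9 -46 -46
+      -> 6 9 -92
+      -> 6 -83
drop   -> 6
negate -> -6

-6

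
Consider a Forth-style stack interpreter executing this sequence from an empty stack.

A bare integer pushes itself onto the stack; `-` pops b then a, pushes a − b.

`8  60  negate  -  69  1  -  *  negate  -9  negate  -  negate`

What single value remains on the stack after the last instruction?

8       8
60      8 60
negate  8 -60
-       68
69      68 69
1       68 69 1
-       68 68
*       4624
negate  -4624
-9      -4624 -9
negate  -4624 9
-       -4633
negate  4633

4633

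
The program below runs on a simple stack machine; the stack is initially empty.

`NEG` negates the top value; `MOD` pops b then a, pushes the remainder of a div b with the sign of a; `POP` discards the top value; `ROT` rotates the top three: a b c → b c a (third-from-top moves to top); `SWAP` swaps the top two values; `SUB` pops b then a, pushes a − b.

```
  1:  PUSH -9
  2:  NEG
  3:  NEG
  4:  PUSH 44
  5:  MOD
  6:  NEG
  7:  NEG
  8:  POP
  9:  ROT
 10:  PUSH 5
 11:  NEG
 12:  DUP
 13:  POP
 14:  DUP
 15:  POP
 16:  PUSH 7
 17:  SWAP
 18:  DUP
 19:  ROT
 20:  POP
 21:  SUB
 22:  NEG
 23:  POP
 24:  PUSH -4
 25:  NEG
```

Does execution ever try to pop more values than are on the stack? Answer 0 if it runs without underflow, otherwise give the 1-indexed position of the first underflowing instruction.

9

PUSH -9 : [-9]
NEG     : [9]
NEG     : [-9]
PUSH 44 : [-9, 44]
MOD     : [-9]
NEG     : [9]
NEG     : [-9]
POP     : []
ROT  — needs 3 operands, stack has 0 → underflow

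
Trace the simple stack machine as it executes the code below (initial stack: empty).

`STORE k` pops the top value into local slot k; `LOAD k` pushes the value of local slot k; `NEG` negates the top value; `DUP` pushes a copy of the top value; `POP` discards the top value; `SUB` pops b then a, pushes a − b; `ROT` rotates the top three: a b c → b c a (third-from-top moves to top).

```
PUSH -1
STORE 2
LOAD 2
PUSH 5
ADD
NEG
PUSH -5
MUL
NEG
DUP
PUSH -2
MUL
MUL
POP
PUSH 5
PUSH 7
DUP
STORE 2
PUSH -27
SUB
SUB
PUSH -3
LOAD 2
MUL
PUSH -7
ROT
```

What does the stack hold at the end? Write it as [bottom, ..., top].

[-21, -7, -29]

PUSH -1  -> [-1]
STORE 2  -> []
LOAD 2   -> [-1]
PUSH 5   -> [-1, 5]
ADD      -> [4]
NEG      -> [-4]
PUSH -5  -> [-4, -5]
MUL      -> [20]
NEG      -> [-20]
DUP      -> [-20, -20]
PUSH -2  -> [-20, -20, -2]
MUL      -> [-20, 40]
MUL      -> [-800]
POP      -> []
PUSH 5   -> [5]
PUSH 7   -> [5, 7]
DUP      -> [5, 7, 7]
STORE 2  -> [5, 7]
PUSH -27 -> [5, 7, -27]
SUB      -> [5, 34]
SUB      -> [-29]
PUSH -3  -> [-29, -3]
LOAD 2   -> [-29, -3, 7]
MUL      -> [-29, -21]
PUSH -7  -> [-29, -21, -7]
ROT      -> [-21, -7, -29]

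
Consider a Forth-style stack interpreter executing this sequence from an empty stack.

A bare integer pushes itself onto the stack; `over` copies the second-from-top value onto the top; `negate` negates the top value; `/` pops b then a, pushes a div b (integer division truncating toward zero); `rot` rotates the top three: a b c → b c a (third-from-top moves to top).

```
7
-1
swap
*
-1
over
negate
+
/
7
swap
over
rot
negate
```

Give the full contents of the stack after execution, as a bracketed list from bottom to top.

[-1, 7, -7]

7      -> [7]
-1     -> [7, -1]
swap   -> [-1, 7]
*      -> [-7]
-1     -> [-7, -1]
over   -> [-7, -1, -7]
negate -> [-7, -1, 7]
+      -> [-7, 6]
/      -> [-1]
7      -> [-1, 7]
swap   -> [7, -1]
over   -> [7, -1, 7]
rot    -> [-1, 7, 7]
negate -> [-1, 7, -7]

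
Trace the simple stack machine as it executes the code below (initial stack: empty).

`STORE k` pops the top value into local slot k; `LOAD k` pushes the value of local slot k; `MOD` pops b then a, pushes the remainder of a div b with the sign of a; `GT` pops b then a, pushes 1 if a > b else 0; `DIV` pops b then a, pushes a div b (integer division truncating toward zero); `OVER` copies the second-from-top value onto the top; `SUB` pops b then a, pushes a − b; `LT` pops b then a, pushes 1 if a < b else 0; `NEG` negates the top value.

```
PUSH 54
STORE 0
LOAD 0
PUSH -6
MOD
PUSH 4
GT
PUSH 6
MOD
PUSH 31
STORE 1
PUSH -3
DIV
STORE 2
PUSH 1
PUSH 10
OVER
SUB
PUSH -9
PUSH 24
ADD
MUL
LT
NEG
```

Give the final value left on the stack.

-1

PUSH 54 → [54]
STORE 0 → []
LOAD 0  → [54]
PUSH -6 → [54, -6]
MOD     → [0]
PUSH 4  → [0, 4]
GT      → [0]
PUSH 6  → [0, 6]
MOD     → [0]
PUSH 31 → [0, 31]
STORE 1 → [0]
PUSH -3 → [0, -3]
DIV     → [0]
STORE 2 → []
PUSH 1  → [1]
PUSH 10 → [1, 10]
OVER    → [1, 10, 1]
SUB     → [1, 9]
PUSH -9 → [1, 9, -9]
PUSH 24 → [1, 9, -9, 24]
ADD     → [1, 9, 15]
MUL     → [1, 135]
LT      → [1]
NEG     → [-1]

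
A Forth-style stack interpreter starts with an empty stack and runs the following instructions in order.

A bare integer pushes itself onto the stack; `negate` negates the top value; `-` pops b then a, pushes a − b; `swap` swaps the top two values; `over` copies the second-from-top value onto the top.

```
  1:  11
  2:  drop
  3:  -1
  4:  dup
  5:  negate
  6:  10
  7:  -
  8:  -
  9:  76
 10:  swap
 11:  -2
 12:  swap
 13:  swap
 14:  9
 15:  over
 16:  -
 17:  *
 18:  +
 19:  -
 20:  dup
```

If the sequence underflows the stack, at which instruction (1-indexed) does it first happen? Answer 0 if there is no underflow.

11     → [11]
drop   → []
-1     → [-1]
dup    → [-1, -1]
negate → [-1, 1]
10     → [-1, 1, 10]
-      → [-1, -9]
-      → [8]
76     → [8, 76]
swap   → [76, 8]
-2     → [76, 8, -2]
swap   → [76, -2, 8]
swap   → [76, 8, -2]
9      → [76, 8, -2, 9]
over   → [76, 8, -2, 9, -2]
-      → [76, 8, -2, 11]
*      → [76, 8, -22]
+      → [76, -14]
-      → [90]
dup    → [90, 90]

0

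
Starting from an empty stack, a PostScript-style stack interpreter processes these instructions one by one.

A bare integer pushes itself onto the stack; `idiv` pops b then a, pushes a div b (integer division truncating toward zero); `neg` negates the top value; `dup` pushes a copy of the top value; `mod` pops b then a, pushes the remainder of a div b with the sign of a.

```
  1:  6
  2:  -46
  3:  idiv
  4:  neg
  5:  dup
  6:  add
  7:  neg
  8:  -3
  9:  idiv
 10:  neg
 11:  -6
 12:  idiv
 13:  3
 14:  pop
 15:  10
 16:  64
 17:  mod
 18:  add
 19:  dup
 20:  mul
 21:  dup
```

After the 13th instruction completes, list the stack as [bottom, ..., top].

[0, 3]

6    → 6
-46  → 6 -46
idiv → 0
neg  → 0
dup  → 0 0
add  → 0
neg  → 0
-3   → 0 -3
idiv → 0
neg  → 0
-6   → 0 -6
idiv → 0
3    → 0 3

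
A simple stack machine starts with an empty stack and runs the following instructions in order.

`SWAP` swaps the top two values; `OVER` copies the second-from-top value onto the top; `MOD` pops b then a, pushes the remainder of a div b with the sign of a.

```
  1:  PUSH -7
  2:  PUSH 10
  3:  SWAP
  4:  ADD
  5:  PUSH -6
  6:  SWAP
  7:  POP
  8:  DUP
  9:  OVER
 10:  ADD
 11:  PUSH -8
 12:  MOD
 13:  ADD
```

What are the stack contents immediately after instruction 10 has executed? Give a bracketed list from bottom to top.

[-6, -12]

PUSH -7 → -7
PUSH 10 → -7 10
SWAP    → 10 -7
ADD     → 3
PUSH -6 → 3 -6
SWAP    → -6 3
POP     → -6
DUP     → -6 -6
OVER    → -6 -6 -6
ADD     → -6 -12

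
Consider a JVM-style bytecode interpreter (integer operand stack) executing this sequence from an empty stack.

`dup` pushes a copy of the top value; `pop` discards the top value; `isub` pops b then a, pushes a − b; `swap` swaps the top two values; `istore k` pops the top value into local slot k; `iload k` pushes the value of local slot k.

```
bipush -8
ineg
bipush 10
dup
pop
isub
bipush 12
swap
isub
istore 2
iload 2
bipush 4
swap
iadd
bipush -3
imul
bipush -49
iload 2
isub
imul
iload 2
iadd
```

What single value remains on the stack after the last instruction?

3416

bipush -8   -8
ineg        8
bipush 10   8 10
dup         8 10 10
pop         8 10
isub        -2
bipush 12   -2 12
swap        12 -2
isub        14
istore 2    (empty)
iload 2     14
bipush 4    14 4
swap        4 14
iadd        18
bipush -3   18 -3
imul        -54
bipush -49  -54 -49
iload 2     -54 -49 14
isub        -54 -63
imul        3402
iload 2     3402 14
iadd        3416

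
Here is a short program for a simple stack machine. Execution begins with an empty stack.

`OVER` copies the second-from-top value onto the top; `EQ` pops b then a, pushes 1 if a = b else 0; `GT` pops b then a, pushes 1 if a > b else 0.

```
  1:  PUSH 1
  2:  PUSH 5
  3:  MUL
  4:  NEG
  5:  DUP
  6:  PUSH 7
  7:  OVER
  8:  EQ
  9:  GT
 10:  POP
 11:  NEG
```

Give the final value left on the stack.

5

PUSH 1  [1]
PUSH 5  [1, 5]
MUL     [5]
NEG     [-5]
DUP     [-5, -5]
PUSH 7  [-5, -5, 7]
OVER    [-5, -5, 7, -5]
EQ      [-5, -5, 0]
GT      [-5, 0]
POP     [-5]
NEG     [5]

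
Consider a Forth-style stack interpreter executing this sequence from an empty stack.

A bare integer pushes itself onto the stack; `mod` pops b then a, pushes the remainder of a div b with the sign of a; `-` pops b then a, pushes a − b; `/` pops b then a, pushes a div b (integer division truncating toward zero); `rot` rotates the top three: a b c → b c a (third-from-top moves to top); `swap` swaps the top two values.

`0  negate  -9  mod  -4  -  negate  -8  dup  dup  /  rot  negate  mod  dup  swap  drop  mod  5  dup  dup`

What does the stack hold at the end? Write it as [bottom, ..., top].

[0, 5, 5, 5]

0      : [0]
negate : [0]
-9     : [0, -9]
mod    : [0]
-4     : [0, -4]
-      : [4]
negate : [-4]
-8     : [-4, -8]
dup    : [-4, -8, -8]
dup    : [-4, -8, -8, -8]
/      : [-4, -8, 1]
rot    : [-8, 1, -4]
negate : [-8, 1, 4]
mod    : [-8, 1]
dup    : [-8, 1, 1]
swap   : [-8, 1, 1]
drop   : [-8, 1]
mod    : [0]
5      : [0, 5]
dup    : [0, 5, 5]
dup    : [0, 5, 5, 5]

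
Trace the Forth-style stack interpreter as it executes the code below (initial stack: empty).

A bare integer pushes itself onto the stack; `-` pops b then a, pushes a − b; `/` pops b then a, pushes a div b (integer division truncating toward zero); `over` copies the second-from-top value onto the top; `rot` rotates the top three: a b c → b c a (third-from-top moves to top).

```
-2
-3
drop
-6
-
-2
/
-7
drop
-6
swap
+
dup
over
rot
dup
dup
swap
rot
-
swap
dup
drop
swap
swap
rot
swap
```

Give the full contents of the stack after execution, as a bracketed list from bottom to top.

-2    [-2]
-3    [-2, -3]
drop  [-2]
-6    [-2, -6]
-     [4]
-2    [4, -2]
/     [-2]
-7    [-2, -7]
drop  [-2]
-6    [-2, -6]
swap  [-6, -2]
+     [-8]
dup   [-8, -8]
over  [-8, -8, -8]
rot   [-8, -8, -8]
dup   [-8, -8, -8, -8]
dup   [-8, -8, -8, -8, -8]
swap  [-8, -8, -8, -8, -8]
rot   [-8, -8, -8, -8, -8]
-     [-8, -8, -8, 0]
swap  [-8, -8, 0, -8]
dup   [-8, -8, 0, -8, -8]
drop  [-8, -8, 0, -8]
swap  [-8, -8, -8, 0]
swap  [-8, -8, 0, -8]
rot   [-8, 0, -8, -8]
swap  [-8, 0, -8, -8]

[-8, 0, -8, -8]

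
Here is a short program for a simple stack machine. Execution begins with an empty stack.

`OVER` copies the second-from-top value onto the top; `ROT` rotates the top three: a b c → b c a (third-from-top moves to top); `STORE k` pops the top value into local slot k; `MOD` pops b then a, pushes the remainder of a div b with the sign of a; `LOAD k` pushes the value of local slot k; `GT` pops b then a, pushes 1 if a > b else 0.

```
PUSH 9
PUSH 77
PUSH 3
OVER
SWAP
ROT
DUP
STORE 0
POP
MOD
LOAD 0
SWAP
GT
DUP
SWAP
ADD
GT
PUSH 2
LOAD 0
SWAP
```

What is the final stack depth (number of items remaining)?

PUSH 9  : 9
PUSH 77 : 9 77
PUSH 3  : 9 77 3
OVER    : 9 77 3 77
SWAP    : 9 77 77 3
ROT     : 9 77 3 77
DUP     : 9 77 3 77 77
STORE 0 : 9 77 3 77
POP     : 9 77 3
MOD     : 9 2
LOAD 0  : 9 2 77
SWAP    : 9 77 2
GT      : 9 1
DUP     : 9 1 1
SWAP    : 9 1 1
ADD     : 9 2
GT      : 1
PUSH 2  : 1 2
LOAD 0  : 1 2 77
SWAP    : 1 77 2

3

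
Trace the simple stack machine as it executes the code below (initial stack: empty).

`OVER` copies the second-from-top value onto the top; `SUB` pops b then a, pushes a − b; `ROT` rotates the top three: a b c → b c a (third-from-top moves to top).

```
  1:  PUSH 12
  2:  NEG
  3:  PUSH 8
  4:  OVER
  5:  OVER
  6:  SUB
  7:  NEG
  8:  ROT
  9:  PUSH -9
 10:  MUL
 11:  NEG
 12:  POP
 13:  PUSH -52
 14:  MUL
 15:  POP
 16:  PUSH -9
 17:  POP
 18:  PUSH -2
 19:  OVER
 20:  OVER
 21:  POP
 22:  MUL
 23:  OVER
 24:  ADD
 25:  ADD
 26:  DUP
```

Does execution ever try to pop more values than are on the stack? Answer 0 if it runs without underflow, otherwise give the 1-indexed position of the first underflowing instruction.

PUSH 12   [12]
NEG       [-12]
PUSH 8    [-12, 8]
OVER      [-12, 8, -12]
OVER      [-12, 8, -12, 8]
SUB       [-12, 8, -20]
NEG       [-12, 8, 20]
ROT       [8, 20, -12]
PUSH -9   [8, 20, -12, -9]
MUL       [8, 20, 108]
NEG       [8, 20, -108]
POP       [8, 20]
PUSH -52  [8, 20, -52]
MUL       [8, -1040]
POP       [8]
PUSH -9   [8, -9]
POP       [8]
PUSH -2   [8, -2]
OVER      [8, -2, 8]
OVER      [8, -2, 8, -2]
POP       [8, -2, 8]
MUL       [8, -16]
OVER      [8, -16, 8]
ADD       [8, -8]
ADD       [0]
DUP       [0, 0]

0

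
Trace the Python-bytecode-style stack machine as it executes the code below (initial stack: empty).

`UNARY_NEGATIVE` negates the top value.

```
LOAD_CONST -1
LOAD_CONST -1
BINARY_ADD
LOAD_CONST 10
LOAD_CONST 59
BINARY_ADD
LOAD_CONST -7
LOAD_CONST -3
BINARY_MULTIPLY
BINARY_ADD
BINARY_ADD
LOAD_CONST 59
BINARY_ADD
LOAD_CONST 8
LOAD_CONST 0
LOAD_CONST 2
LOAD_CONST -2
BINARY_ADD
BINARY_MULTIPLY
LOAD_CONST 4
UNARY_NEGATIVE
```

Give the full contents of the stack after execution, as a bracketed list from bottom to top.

[147, 8, 0, -4]

LOAD_CONST -1   -> -1
LOAD_CONST -1   -> -1 -1
BINARY_ADD      -> -2
LOAD_CONST 10   -> -2 10
LOAD_CONST 59   -> -2 10 59
BINARY_ADD      -> -2 69
LOAD_CONST -7   -> -2 69 -7
LOAD_CONST -3   -> -2 69 -7 -3
BINARY_MULTIPLY -> -2 69 21
BINARY_ADD      -> -2 90
BINARY_ADD      -> 88
LOAD_CONST 59   -> 88 59
BINARY_ADD      -> 147
LOAD_CONST 8    -> 147 8
LOAD_CONST 0    -> 147 8 0
LOAD_CONST 2    -> 147 8 0 2
LOAD_CONST -2   -> 147 8 0 2 -2
BINARY_ADD      -> 147 8 0 0
BINARY_MULTIPLY -> 147 8 0
LOAD_CONST 4    -> 147 8 0 4
UNARY_NEGATIVE  -> 147 8 0 -4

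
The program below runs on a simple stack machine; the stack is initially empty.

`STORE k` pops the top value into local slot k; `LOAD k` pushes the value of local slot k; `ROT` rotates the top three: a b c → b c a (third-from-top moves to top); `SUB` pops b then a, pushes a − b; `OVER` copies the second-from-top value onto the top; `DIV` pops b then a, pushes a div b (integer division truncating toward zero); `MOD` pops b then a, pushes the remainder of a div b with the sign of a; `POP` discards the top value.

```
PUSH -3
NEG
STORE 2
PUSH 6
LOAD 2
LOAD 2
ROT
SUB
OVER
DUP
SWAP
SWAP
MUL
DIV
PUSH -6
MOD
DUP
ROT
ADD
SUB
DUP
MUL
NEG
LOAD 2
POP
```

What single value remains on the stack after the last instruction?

PUSH -3  -3
NEG      3
STORE 2  (empty)
PUSH 6   6
LOAD 2   6 3
LOAD 2   6 3 3
ROT      3 3 6
SUB      3 -3
OVER     3 -3 3
DUP      3 -3 3 3
SWAP     3 -3 3 3
SWAP     3 -3 3 3
MUL      3 -3 9
DIV      3 0
PUSH -6  3 0 -6
MOD      3 0
DUP      3 0 0
ROT      0 0 3
ADD      0 3
SUB      -3
DUP      -3 -3
MUL      9
NEG      -9
LOAD 2   -9 3
POP      -9

-9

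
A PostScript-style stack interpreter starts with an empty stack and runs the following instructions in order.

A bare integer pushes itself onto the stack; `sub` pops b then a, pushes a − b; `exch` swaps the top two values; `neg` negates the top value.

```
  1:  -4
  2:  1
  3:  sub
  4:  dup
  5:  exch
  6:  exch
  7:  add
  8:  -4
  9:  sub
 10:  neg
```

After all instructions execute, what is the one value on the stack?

-4   -> -4
1    -> -4 1
sub  -> -5
dup  -> -5 -5
exch -> -5 -5
exch -> -5 -5
add  -> -10
-4   -> -10 -4
sub  -> -6
neg  -> 6

6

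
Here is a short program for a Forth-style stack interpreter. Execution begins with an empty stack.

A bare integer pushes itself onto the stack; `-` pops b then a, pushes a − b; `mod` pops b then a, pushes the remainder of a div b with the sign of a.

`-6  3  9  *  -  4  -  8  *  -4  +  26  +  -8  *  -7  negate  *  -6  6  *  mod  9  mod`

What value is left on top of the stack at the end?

-6     → [-6]
3      → [-6, 3]
9      → [-6, 3, 9]
*      → [-6, 27]
-      → [-33]
4      → [-33, 4]
-      → [-37]
8      → [-37, 8]
*      → [-296]
-4     → [-296, -4]
+      → [-300]
26     → [-300, 26]
+      → [-274]
-8     → [-274, -8]
*      → [2192]
-7     → [2192, -7]
negate → [2192, 7]
*      → [15344]
-6     → [15344, -6]
6      → [15344, -6, 6]
*      → [15344, -36]
mod    → [8]
9      → [8, 9]
mod    → [8]

8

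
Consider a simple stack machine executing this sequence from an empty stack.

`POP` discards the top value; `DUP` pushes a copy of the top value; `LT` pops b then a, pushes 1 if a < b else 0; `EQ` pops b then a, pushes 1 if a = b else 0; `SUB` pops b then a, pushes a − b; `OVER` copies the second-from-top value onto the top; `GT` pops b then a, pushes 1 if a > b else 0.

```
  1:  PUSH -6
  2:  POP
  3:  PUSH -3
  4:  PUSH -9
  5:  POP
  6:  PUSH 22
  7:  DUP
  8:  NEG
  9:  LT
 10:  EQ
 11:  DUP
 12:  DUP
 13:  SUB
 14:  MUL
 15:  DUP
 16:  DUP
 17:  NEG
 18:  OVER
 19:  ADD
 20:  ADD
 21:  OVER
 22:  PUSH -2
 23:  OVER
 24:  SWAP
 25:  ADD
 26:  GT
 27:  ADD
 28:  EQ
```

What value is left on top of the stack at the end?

PUSH -6 : -6
POP     : (empty)
PUSH -3 : -3
PUSH -9 : -3 -9
POP     : -3
PUSH 22 : -3 22
DUP     : -3 22 22
NEG     : -3 22 -22
LT      : -3 0
EQ      : 0
DUP     : 0 0
DUP     : 0 0 0
SUB     : 0 0
MUL     : 0
DUP     : 0 0
DUP     : 0 0 0
NEG     : 0 0 0
OVER    : 0 0 0 0
ADD     : 0 0 0
ADD     : 0 0
OVER    : 0 0 0
PUSH -2 : 0 0 0 -2
OVER    : 0 0 0 -2 0
SWAP    : 0 0 0 0 -2
ADD     : 0 0 0 -2
GT      : 0 0 1
ADD     : 0 1
EQ      : 0

0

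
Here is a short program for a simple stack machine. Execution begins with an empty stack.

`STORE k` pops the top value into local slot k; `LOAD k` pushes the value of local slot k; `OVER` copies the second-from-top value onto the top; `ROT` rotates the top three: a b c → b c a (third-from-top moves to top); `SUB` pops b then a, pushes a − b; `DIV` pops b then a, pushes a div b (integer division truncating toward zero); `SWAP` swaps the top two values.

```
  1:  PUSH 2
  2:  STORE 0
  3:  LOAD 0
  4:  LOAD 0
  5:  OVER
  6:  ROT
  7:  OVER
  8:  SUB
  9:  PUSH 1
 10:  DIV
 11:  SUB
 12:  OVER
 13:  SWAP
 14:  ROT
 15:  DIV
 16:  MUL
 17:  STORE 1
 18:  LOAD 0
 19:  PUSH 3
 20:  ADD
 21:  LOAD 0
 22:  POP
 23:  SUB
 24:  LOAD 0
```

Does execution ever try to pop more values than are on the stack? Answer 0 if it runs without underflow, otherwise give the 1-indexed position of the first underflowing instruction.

PUSH 2   2
STORE 0  (empty)
LOAD 0   2
LOAD 0   2 2
OVER     2 2 2
ROT      2 2 2
OVER     2 2 2 2
SUB      2 2 0
PUSH 1   2 2 0 1
DIV      2 2 0
SUB      2 2
OVER     2 2 2
SWAP     2 2 2
ROT      2 2 2
DIV      2 1
MUL      2
STORE 1  (empty)
LOAD 0   2
PUSH 3   2 3
ADD      5
LOAD 0   5 2
POP      5
SUB  — needs 2 operands, stack has 1 → underflow

23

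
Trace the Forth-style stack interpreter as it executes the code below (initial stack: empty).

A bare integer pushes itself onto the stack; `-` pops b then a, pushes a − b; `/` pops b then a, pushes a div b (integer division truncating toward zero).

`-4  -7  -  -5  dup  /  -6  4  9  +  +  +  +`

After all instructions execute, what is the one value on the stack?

11

-4  → -4
-7  → -4 -7
-   → 3
-5  → 3 -5
dup → 3 -5 -5
/   → 3 1
-6  → 3 1 -6
4   → 3 1 -6 4
9   → 3 1 -6 4 9
+   → 3 1 -6 13
+   → 3 1 7
+   → 3 8
+   → 11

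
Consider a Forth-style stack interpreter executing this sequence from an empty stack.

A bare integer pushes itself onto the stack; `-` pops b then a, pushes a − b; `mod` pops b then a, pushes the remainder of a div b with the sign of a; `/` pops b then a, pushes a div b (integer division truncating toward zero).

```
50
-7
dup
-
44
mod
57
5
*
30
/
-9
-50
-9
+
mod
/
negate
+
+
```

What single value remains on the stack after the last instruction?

51

50      50
-7      50 -7
dup     50 -7 -7
-       50 0
44      50 0 44
mod     50 0
57      50 0 57
5       50 0 57 5
*       50 0 285
30      50 0 285 30
/       50 0 9
-9      50 0 9 -9
-50     50 0 9 -9 -50
-9      50 0 9 -9 -50 -9
+       50 0 9 -9 -59
mod     50 0 9 -9
/       50 0 -1
negate  50 0 1
+       50 1
+       51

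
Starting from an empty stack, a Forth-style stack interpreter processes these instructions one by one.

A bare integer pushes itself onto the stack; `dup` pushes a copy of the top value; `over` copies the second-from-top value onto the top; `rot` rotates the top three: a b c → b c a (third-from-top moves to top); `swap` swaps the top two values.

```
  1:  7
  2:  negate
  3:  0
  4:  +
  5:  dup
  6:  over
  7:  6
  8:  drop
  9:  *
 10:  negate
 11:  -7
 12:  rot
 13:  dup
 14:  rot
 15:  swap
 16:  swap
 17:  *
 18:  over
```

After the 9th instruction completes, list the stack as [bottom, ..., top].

7      : 7
negate : -7
0      : -7 0
+      : -7
dup    : -7 -7
over   : -7 -7 -7
6      : -7 -7 -7 6
drop   : -7 -7 -7
*      : -7 49

[-7, 49]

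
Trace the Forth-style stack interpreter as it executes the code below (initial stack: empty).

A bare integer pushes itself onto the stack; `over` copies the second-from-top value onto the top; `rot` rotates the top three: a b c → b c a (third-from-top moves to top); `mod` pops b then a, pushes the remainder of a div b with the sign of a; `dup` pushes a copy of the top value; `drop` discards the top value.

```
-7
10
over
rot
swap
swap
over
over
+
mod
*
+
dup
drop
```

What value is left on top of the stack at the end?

-7   → [-7]
10   → [-7, 10]
over → [-7, 10, -7]
rot  → [10, -7, -7]
swap → [10, -7, -7]
swap → [10, -7, -7]
over → [10, -7, -7, -7]
over → [10, -7, -7, -7, -7]
+    → [10, -7, -7, -14]
mod  → [10, -7, -7]
*    → [10, 49]
+    → [59]
dup  → [59, 59]
drop → [59]

59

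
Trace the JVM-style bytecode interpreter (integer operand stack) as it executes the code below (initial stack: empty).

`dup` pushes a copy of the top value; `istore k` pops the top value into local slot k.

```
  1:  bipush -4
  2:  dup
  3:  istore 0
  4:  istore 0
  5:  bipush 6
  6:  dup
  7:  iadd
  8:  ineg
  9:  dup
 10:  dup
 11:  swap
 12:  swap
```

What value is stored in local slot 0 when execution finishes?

bipush -4 -> -4
dup       -> -4 -4
istore 0  -> -4
istore 0  -> (empty)
bipush 6  -> 6
dup       -> 6 6
iadd      -> 12
ineg      -> -12
dup       -> -12 -12
dup       -> -12 -12 -12
swap      -> -12 -12 -12
swap      -> -12 -12 -12

-4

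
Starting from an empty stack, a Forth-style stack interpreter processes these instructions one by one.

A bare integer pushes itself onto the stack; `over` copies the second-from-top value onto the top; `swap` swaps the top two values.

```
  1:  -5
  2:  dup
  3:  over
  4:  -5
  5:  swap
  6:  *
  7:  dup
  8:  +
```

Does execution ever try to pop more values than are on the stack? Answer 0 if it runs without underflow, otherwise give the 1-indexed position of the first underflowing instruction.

-5   : [-5]
dup  : [-5, -5]
over : [-5, -5, -5]
-5   : [-5, -5, -5, -5]
swap : [-5, -5, -5, -5]
*    : [-5, -5, 25]
dup  : [-5, -5, 25, 25]
+    : [-5, -5, 50]

0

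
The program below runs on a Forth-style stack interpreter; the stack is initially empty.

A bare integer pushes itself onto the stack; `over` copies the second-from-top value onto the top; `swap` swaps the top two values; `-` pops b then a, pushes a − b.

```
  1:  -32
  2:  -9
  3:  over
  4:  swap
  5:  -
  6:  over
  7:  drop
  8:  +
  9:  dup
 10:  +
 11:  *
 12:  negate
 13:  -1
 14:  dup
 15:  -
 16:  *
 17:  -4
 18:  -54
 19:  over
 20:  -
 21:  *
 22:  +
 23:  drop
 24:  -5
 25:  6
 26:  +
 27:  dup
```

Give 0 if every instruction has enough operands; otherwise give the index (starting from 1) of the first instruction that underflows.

-32  : [-32]
-9   : [-32, -9]
over : [-32, -9, -32]
swap : [-32, -32, -9]
-    : [-32, -23]
over : [-32, -23, -32]
drop : [-32, -23]
+    : [-55]
dup  : [-55, -55]
+    : [-110]
*  — needs 2 operands, stack has 1 → underflow

11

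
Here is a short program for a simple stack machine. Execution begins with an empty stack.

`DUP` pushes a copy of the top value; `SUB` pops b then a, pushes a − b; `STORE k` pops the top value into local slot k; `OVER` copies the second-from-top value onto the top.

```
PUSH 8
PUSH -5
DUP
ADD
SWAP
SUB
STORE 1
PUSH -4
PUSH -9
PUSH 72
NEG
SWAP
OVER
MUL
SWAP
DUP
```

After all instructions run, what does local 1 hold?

PUSH 8  -> [8]
PUSH -5 -> [8, -5]
DUP     -> [8, -5, -5]
ADD     -> [8, -10]
SWAP    -> [-10, 8]
SUB     -> [-18]
STORE 1 -> []
PUSH -4 -> [-4]
PUSH -9 -> [-4, -9]
PUSH 72 -> [-4, -9, 72]
NEG     -> [-4, -9, -72]
SWAP    -> [-4, -72, -9]
OVER    -> [-4, -72, -9, -72]
MUL     -> [-4, -72, 648]
SWAP    -> [-4, 648, -72]
DUP     -> [-4, 648, -72, -72]

-18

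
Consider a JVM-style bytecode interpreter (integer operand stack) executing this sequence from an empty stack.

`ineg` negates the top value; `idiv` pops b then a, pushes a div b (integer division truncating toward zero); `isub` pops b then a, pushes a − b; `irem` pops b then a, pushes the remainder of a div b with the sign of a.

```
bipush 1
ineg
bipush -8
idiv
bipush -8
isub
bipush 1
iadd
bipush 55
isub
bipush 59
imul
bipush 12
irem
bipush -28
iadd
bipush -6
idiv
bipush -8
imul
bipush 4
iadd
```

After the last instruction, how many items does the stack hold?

bipush 1   : 1
ineg       : -1
bipush -8  : -1 -8
idiv       : 0
bipush -8  : 0 -8
isub       : 8
bipush 1   : 8 1
iadd       : 9
bipush 55  : 9 55
isub       : -46
bipush 59  : -46 59
imul       : -2714
bipush 12  : -2714 12
irem       : -2
bipush -28 : -2 -28
iadd       : -30
bipush -6  : -30 -6
idiv       : 5
bipush -8  : 5 -8
imul       : -40
bipush 4   : -40 4
iadd       : -36

1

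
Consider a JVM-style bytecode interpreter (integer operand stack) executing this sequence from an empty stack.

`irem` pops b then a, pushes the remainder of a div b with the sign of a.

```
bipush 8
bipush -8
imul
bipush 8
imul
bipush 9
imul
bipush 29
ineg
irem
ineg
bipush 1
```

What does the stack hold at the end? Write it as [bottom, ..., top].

[26, 1]

bipush 8  : [8]
bipush -8 : [8, -8]
imul      : [-64]
bipush 8  : [-64, 8]
imul      : [-512]
bipush 9  : [-512, 9]
imul      : [-4608]
bipush 29 : [-4608, 29]
ineg      : [-4608, -29]
irem      : [-26]
ineg      : [26]
bipush 1  : [26, 1]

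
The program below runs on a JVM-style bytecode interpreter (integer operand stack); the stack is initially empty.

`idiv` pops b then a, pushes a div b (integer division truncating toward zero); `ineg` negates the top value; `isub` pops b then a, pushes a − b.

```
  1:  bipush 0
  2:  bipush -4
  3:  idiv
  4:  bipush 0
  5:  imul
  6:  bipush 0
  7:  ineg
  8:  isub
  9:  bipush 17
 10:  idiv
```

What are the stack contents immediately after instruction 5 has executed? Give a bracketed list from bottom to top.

bipush 0  -> 0
bipush -4 -> 0 -4
idiv      -> 0
bipush 0  -> 0 0
imul      -> 0

[0]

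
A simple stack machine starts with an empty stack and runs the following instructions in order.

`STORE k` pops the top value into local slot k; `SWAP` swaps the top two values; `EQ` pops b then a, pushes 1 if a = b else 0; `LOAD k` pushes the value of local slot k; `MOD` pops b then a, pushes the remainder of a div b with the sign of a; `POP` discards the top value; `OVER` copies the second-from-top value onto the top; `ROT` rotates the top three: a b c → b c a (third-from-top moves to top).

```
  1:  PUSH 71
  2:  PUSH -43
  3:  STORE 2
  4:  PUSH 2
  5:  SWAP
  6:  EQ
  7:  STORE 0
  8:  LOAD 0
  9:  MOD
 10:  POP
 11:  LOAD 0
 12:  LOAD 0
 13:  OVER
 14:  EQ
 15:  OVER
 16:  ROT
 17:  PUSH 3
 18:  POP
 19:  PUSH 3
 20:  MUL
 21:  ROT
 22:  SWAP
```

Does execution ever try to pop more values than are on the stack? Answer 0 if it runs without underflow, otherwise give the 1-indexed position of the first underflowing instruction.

9

PUSH 71  -> 71
PUSH -43 -> 71 -43
STORE 2  -> 71
PUSH 2   -> 71 2
SWAP     -> 2 71
EQ       -> 0
STORE 0  -> (empty)
LOAD 0   -> 0
MOD  — needs 2 operands, stack has 1 → underflow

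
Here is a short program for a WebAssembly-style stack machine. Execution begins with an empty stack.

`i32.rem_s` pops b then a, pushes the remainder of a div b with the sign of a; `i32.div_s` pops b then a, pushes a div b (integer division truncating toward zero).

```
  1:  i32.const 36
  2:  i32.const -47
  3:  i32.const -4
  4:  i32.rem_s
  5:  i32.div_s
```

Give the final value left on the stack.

-12

i32.const 36   [36]
i32.const -47  [36, -47]
i32.const -4   [36, -47, -4]
i32.rem_s      [36, -3]
i32.div_s      [-12]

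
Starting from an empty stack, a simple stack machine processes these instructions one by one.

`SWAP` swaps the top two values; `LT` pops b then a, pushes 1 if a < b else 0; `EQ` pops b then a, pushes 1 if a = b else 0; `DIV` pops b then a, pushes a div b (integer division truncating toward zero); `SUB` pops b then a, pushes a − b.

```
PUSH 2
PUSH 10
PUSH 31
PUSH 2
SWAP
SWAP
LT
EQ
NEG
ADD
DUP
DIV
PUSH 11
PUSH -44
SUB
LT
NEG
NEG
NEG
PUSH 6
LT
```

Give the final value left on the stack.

PUSH 2   -> 2
PUSH 10  -> 2 10
PUSH 31  -> 2 10 31
PUSH 2   -> 2 10 31 2
SWAP     -> 2 10 2 31
SWAP     -> 2 10 31 2
LT       -> 2 10 0
EQ       -> 2 0
NEG      -> 2 0
ADD      -> 2
DUP      -> 2 2
DIV      -> 1
PUSH 11  -> 1 11
PUSH -44 -> 1 11 -44
SUB      -> 1 55
LT       -> 1
NEG      -> -1
NEG      -> 1
NEG      -> -1
PUSH 6   -> -1 6
LT       -> 1

1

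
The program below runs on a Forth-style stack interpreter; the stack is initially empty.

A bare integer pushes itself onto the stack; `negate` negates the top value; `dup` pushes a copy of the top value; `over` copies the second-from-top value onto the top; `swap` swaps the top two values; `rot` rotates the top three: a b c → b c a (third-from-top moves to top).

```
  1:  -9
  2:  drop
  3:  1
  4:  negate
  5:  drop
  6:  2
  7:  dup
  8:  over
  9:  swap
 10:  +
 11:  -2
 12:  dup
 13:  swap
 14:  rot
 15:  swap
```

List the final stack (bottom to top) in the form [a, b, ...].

[2, -2, 4, -2]

-9     : -9
drop   : (empty)
1      : 1
negate : -1
drop   : (empty)
2      : 2
dup    : 2 2
over   : 2 2 2
swap   : 2 2 2
+      : 2 4
-2     : 2 4 -2
dup    : 2 4 -2 -2
swap   : 2 4 -2 -2
rot    : 2 -2 -2 4
swap   : 2 -2 4 -2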